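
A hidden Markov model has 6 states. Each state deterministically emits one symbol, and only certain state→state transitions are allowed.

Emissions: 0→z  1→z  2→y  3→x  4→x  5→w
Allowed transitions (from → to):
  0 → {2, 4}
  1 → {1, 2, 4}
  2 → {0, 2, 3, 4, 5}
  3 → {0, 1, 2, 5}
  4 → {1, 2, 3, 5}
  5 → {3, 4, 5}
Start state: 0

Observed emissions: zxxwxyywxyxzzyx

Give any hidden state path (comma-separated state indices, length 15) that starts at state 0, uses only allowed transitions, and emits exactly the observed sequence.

  pos 0: z in {0,1}, choose 0; start
  pos 1: x in {3,4}, choose 4; 0->4 ok
  pos 2: x in {3,4}, choose 3; 4->3 ok
  pos 3: w in {5}, choose 5; 3->5 ok
  pos 4: x in {3,4}, choose 3; 5->3 ok
  pos 5: y in {2}, choose 2; 3->2 ok
  pos 6: y in {2}, choose 2; 2->2 ok
  pos 7: w in {5}, choose 5; 2->5 ok
  pos 8: x in {3,4}, choose 3; 5->3 ok
  pos 9: y in {2}, choose 2; 3->2 ok
  pos 10: x in {3,4}, choose 3; 2->3 ok
  pos 11: z in {0,1}, choose 1; 3->1 ok
  pos 12: z in {0,1}, choose 1; 1->1 ok
  pos 13: y in {2}, choose 2; 1->2 ok
  pos 14: x in {3,4}, choose 3; 2->3 ok

0,4,3,5,3,2,2,5,3,2,3,1,1,2,3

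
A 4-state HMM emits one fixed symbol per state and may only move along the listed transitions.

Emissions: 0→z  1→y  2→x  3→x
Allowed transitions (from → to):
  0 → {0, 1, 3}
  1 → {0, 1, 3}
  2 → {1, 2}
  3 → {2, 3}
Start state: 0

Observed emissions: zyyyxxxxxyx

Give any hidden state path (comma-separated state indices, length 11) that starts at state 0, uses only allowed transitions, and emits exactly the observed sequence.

0,1,1,1,3,3,3,3,2,1,3

  0: obs=z cand={0} pick 0 [start]
  1: obs=y cand={1} pick 1 [0->1 ok]
  2: obs=y cand={1} pick 1 [1->1 ok]
  3: obs=y cand={1} pick 1 [1->1 ok]
  4: obs=x cand={2,3} pick 3 [1->3 ok]
  5: obs=x cand={2,3} pick 3 [3->3 ok]
  6: obs=x cand={2,3} pick 3 [3->3 ok]
  7: obs=x cand={2,3} pick 3 [3->3 ok]
  8: obs=x cand={2,3} pick 2 [3->2 ok]
  9: obs=y cand={1} pick 1 [2->1 ok]
  10: obs=x cand={2,3} pick 3 [1->3 ok]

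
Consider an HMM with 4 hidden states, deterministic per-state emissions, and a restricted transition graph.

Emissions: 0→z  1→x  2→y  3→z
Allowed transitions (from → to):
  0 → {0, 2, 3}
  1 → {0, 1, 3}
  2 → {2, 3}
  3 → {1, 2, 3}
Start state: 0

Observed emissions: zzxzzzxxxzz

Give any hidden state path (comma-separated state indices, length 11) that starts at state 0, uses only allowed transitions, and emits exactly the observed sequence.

0,3,1,0,0,3,1,1,1,3,3

  0: obs=z cand={0,3} pick 0 [start]
  1: obs=z cand={0,3} pick 3 [0->3 ok]
  2: obs=x cand={1} pick 1 [3->1 ok]
  3: obs=z cand={0,3} pick 0 [1->0 ok]
  4: obs=z cand={0,3} pick 0 [0->0 ok]
  5: obs=z cand={0,3} pick 3 [0->3 ok]
  6: obs=x cand={1} pick 1 [3->1 ok]
  7: obs=x cand={1} pick 1 [1->1 ok]
  8: obs=x cand={1} pick 1 [1->1 ok]
  9: obs=z cand={0,3} pick 3 [1->3 ok]
  10: obs=z cand={0,3} pick 3 [3->3 ok]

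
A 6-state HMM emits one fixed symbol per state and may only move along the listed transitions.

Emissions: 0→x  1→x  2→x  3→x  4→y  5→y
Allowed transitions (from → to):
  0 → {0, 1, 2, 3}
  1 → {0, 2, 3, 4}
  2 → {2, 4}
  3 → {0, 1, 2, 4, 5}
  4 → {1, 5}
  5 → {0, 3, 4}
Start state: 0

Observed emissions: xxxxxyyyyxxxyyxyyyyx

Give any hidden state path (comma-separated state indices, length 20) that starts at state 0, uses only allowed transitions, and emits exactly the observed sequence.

  [0] x  {0,1,2,3}  => 0  start
  [1] x  {0,1,2,3}  => 3  0->3 ok
  [2] x  {0,1,2,3}  => 2  3->2 ok
  [3] x  {0,1,2,3}  => 2  2->2 ok
  [4] x  {0,1,2,3}  => 2  2->2 ok
  [5] y  {4,5}  => 4  2->4 ok
  [6] y  {4,5}  => 5  4->5 ok
  [7] y  {4,5}  => 4  5->4 ok
  [8] y  {4,5}  => 5  4->5 ok
  [9] x  {0,1,2,3}  => 3  5->3 ok
  [10] x  {0,1,2,3}  => 0  3->0 ok
  [11] x  {0,1,2,3}  => 2  0->2 ok
  [12] y  {4,5}  => 4  2->4 ok
  [13] y  {4,5}  => 5  4->5 ok
  [14] x  {0,1,2,3}  => 3  5->3 ok
  [15] y  {4,5}  => 4  3->4 ok
  [16] y  {4,5}  => 5  4->5 ok
  [17] y  {4,5}  => 4  5->4 ok
  [18] y  {4,5}  => 5  4->5 ok
  [19] x  {0,1,2,3}  => 0  5->0 ok

0,3,2,2,2,4,5,4,5,3,0,2,4,5,3,4,5,4,5,0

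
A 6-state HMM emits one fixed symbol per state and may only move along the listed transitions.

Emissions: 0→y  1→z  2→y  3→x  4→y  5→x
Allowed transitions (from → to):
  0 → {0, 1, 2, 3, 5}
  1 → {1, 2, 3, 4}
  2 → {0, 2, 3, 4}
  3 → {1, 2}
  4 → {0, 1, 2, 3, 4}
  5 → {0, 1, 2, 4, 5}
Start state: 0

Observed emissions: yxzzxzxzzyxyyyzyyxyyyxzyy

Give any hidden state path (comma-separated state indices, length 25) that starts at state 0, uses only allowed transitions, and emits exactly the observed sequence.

  0: obs=y cand={0,2,4} pick 0 [start]
  1: obs=x cand={3,5} pick 3 [0->3 ok]
  2: obs=z cand={1} pick 1 [3->1 ok]
  3: obs=z cand={1} pick 1 [1->1 ok]
  4: obs=x cand={3,5} pick 3 [1->3 ok]
  5: obs=z cand={1} pick 1 [3->1 ok]
  6: obs=x cand={3,5} pick 3 [1->3 ok]
  7: obs=z cand={1} pick 1 [3->1 ok]
  8: obs=z cand={1} pick 1 [1->1 ok]
  9: obs=y cand={0,2,4} pick 2 [1->2 ok]
  10: obs=x cand={3,5} pick 3 [2->3 ok]
  11: obs=y cand={0,2,4} pick 2 [3->2 ok]
  12: obs=y cand={0,2,4} pick 0 [2->0 ok]
  13: obs=y cand={0,2,4} pick 0 [0->0 ok]
  14: obs=z cand={1} pick 1 [0->1 ok]
  15: obs=y cand={0,2,4} pick 2 [1->2 ok]
  16: obs=y cand={0,2,4} pick 4 [2->4 ok]
  17: obs=x cand={3,5} pick 3 [4->3 ok]
  18: obs=y cand={0,2,4} pick 2 [3->2 ok]
  19: obs=y cand={0,2,4} pick 4 [2->4 ok]
  20: obs=y cand={0,2,4} pick 0 [4->0 ok]
  21: obs=x cand={3,5} pick 3 [0->3 ok]
  22: obs=z cand={1} pick 1 [3->1 ok]
  23: obs=y cand={0,2,4} pick 4 [1->4 ok]
  24: obs=y cand={0,2,4} pick 2 [4->2 ok]

0,3,1,1,3,1,3,1,1,2,3,2,0,0,1,2,4,3,2,4,0,3,1,4,2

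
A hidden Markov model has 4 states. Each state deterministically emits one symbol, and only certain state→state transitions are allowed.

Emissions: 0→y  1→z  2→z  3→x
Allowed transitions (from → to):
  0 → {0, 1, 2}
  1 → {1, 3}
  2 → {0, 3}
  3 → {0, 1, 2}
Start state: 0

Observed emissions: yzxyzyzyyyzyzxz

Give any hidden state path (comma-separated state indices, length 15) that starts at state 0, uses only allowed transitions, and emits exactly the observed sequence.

0,2,3,0,2,0,2,0,0,0,2,0,1,3,2

  t0 'y' -> {0}, take 0 (start)
  t1 'z' -> {1,2}, take 2 (0->2 ok)
  t2 'x' -> {3}, take 3 (2->3 ok)
  t3 'y' -> {0}, take 0 (3->0 ok)
  t4 'z' -> {1,2}, take 2 (0->2 ok)
  t5 'y' -> {0}, take 0 (2->0 ok)
  t6 'z' -> {1,2}, take 2 (0->2 ok)
  t7 'y' -> {0}, take 0 (2->0 ok)
  t8 'y' -> {0}, take 0 (0->0 ok)
  t9 'y' -> {0}, take 0 (0->0 ok)
  t10 'z' -> {1,2}, take 2 (0->2 ok)
  t11 'y' -> {0}, take 0 (2->0 ok)
  t12 'z' -> {1,2}, take 1 (0->1 ok)
  t13 'x' -> {3}, take 3 (1->3 ok)
  t14 'z' -> {1,2}, take 2 (3->2 ok)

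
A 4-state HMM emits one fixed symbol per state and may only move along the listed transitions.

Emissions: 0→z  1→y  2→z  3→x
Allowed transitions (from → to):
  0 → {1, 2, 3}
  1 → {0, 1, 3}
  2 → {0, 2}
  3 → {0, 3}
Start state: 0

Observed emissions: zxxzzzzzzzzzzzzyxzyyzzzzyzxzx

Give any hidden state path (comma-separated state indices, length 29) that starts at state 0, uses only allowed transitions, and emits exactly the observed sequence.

0,3,3,0,2,2,2,2,2,2,2,2,0,2,0,1,3,0,1,1,0,2,2,0,1,0,3,0,3

  t0 'z' -> {0,2}, take 0 (start)
  t1 'x' -> {3}, take 3 (0->3 ok)
  t2 'x' -> {3}, take 3 (3->3 ok)
  t3 'z' -> {0,2}, take 0 (3->0 ok)
  t4 'z' -> {0,2}, take 2 (0->2 ok)
  t5 'z' -> {0,2}, take 2 (2->2 ok)
  t6 'z' -> {0,2}, take 2 (2->2 ok)
  t7 'z' -> {0,2}, take 2 (2->2 ok)
  t8 'z' -> {0,2}, take 2 (2->2 ok)
  t9 'z' -> {0,2}, take 2 (2->2 ok)
  t10 'z' -> {0,2}, take 2 (2->2 ok)
  t11 'z' -> {0,2}, take 2 (2->2 ok)
  t12 'z' -> {0,2}, take 0 (2->0 ok)
  t13 'z' -> {0,2}, take 2 (0->2 ok)
  t14 'z' -> {0,2}, take 0 (2->0 ok)
  t15 'y' -> {1}, take 1 (0->1 ok)
  t16 'x' -> {3}, take 3 (1->3 ok)
  t17 'z' -> {0,2}, take 0 (3->0 ok)
  t18 'y' -> {1}, take 1 (0->1 ok)
  t19 'y' -> {1}, take 1 (1->1 ok)
  t20 'z' -> {0,2}, take 0 (1->0 ok)
  t21 'z' -> {0,2}, take 2 (0->2 ok)
  t22 'z' -> {0,2}, take 2 (2->2 ok)
  t23 'z' -> {0,2}, take 0 (2->0 ok)
  t24 'y' -> {1}, take 1 (0->1 ok)
  t25 'z' -> {0,2}, take 0 (1->0 ok)
  t26 'x' -> {3}, take 3 (0->3 ok)
  t27 'z' -> {0,2}, take 0 (3->0 ok)
  t28 'x' -> {3}, take 3 (0->3 ok)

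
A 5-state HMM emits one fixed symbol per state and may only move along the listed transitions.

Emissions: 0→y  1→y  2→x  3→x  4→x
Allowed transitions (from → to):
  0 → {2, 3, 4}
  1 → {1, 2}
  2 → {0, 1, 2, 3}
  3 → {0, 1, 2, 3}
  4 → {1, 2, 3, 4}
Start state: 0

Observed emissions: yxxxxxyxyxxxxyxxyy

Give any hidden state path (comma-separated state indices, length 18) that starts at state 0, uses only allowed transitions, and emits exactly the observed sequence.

  t0 'y' -> {0,1}, take 0 (start)
  t1 'x' -> {2,3,4}, take 4 (0->4 ok)
  t2 'x' -> {2,3,4}, take 4 (4->4 ok)
  t3 'x' -> {2,3,4}, take 4 (4->4 ok)
  t4 'x' -> {2,3,4}, take 4 (4->4 ok)
  t5 'x' -> {2,3,4}, take 4 (4->4 ok)
  t6 'y' -> {0,1}, take 1 (4->1 ok)
  t7 'x' -> {2,3,4}, take 2 (1->2 ok)
  t8 'y' -> {0,1}, take 0 (2->0 ok)
  t9 'x' -> {2,3,4}, take 3 (0->3 ok)
  t10 'x' -> {2,3,4}, take 3 (3->3 ok)
  t11 'x' -> {2,3,4}, take 2 (3->2 ok)
  t12 'x' -> {2,3,4}, take 3 (2->3 ok)
  t13 'y' -> {0,1}, take 0 (3->0 ok)
  t14 'x' -> {2,3,4}, take 2 (0->2 ok)
  t15 'x' -> {2,3,4}, take 3 (2->3 ok)
  t16 'y' -> {0,1}, take 1 (3->1 ok)
  t17 'y' -> {0,1}, take 1 (1->1 ok)

0,4,4,4,4,4,1,2,0,3,3,2,3,0,2,3,1,1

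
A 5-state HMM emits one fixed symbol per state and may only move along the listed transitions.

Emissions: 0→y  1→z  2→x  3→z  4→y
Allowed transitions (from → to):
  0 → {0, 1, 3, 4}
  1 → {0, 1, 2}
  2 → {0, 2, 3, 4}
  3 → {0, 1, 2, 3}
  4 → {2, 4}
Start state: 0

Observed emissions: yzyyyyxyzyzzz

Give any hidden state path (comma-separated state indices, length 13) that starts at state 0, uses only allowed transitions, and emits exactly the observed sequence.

0,3,0,0,4,4,2,0,1,0,1,1,1

  pos 0: y in {0,4}, choose 0; start
  pos 1: z in {1,3}, choose 3; 0->3 ok
  pos 2: y in {0,4}, choose 0; 3->0 ok
  pos 3: y in {0,4}, choose 0; 0->0 ok
  pos 4: y in {0,4}, choose 4; 0->4 ok
  pos 5: y in {0,4}, choose 4; 4->4 ok
  pos 6: x in {2}, choose 2; 4->2 ok
  pos 7: y in {0,4}, choose 0; 2->0 ok
  pos 8: z in {1,3}, choose 1; 0->1 ok
  pos 9: y in {0,4}, choose 0; 1->0 ok
  pos 10: z in {1,3}, choose 1; 0->1 ok
  pos 11: z in {1,3}, choose 1; 1->1 ok
  pos 12: z in {1,3}, choose 1; 1->1 ok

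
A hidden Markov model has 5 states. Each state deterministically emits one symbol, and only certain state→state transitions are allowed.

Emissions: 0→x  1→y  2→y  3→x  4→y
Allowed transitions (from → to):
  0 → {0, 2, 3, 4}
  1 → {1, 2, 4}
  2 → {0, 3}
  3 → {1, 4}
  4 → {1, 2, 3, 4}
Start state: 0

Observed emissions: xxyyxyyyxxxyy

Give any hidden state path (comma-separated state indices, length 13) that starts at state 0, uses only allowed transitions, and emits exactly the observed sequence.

0,0,4,4,3,1,1,2,0,0,0,4,4

  0: obs=x cand={0,3} pick 0 [start]
  1: obs=x cand={0,3} pick 0 [0->0 ok]
  2: obs=y cand={1,2,4} pick 4 [0->4 ok]
  3: obs=y cand={1,2,4} pick 4 [4->4 ok]
  4: obs=x cand={0,3} pick 3 [4->3 ok]
  5: obs=y cand={1,2,4} pick 1 [3->1 ok]
  6: obs=y cand={1,2,4} pick 1 [1->1 ok]
  7: obs=y cand={1,2,4} pick 2 [1->2 ok]
  8: obs=x cand={0,3} pick 0 [2->0 ok]
  9: obs=x cand={0,3} pick 0 [0->0 ok]
  10: obs=x cand={0,3} pick 0 [0->0 ok]
  11: obs=y cand={1,2,4} pick 4 [0->4 ok]
  12: obs=y cand={1,2,4} pick 4 [4->4 ok]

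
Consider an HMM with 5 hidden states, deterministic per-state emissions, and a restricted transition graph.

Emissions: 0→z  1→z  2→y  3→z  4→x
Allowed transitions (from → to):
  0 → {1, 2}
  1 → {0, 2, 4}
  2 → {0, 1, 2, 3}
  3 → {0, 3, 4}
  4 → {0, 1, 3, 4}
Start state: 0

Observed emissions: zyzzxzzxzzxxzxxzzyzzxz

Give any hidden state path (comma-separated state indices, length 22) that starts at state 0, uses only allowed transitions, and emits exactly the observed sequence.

0,2,0,1,4,0,1,4,3,3,4,4,3,4,4,3,0,2,0,1,4,3

  [0] z  {0,1,3}  => 0  start
  [1] y  {2}  => 2  0->2 ok
  [2] z  {0,1,3}  => 0  2->0 ok
  [3] z  {0,1,3}  => 1  0->1 ok
  [4] x  {4}  => 4  1->4 ok
  [5] z  {0,1,3}  => 0  4->0 ok
  [6] z  {0,1,3}  => 1  0->1 ok
  [7] x  {4}  => 4  1->4 ok
  [8] z  {0,1,3}  => 3  4->3 ok
  [9] z  {0,1,3}  => 3  3->3 ok
  [10] x  {4}  => 4  3->4 ok
  [11] x  {4}  => 4  4->4 ok
  [12] z  {0,1,3}  => 3  4->3 ok
  [13] x  {4}  => 4  3->4 ok
  [14] x  {4}  => 4  4->4 ok
  [15] z  {0,1,3}  => 3  4->3 ok
  [16] z  {0,1,3}  => 0  3->0 ok
  [17] y  {2}  => 2  0->2 ok
  [18] z  {0,1,3}  => 0  2->0 ok
  [19] z  {0,1,3}  => 1  0->1 ok
  [20] x  {4}  => 4  1->4 ok
  [21] z  {0,1,3}  => 3  4->3 ok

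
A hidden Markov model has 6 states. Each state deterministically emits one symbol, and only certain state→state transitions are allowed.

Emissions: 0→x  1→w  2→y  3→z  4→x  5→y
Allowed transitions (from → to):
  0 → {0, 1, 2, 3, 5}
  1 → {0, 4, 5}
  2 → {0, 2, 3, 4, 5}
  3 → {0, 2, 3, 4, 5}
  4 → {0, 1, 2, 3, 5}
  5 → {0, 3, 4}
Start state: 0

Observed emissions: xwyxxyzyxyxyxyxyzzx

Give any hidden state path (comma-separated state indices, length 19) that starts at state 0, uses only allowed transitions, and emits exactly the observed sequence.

  [0] x  {0,4}  => 0  start
  [1] w  {1}  => 1  0->1 ok
  [2] y  {2,5}  => 5  1->5 ok
  [3] x  {0,4}  => 4  5->4 ok
  [4] x  {0,4}  => 0  4->0 ok
  [5] y  {2,5}  => 5  0->5 ok
  [6] z  {3}  => 3  5->3 ok
  [7] y  {2,5}  => 5  3->5 ok
  [8] x  {0,4}  => 4  5->4 ok
  [9] y  {2,5}  => 5  4->5 ok
  [10] x  {0,4}  => 0  5->0 ok
  [11] y  {2,5}  => 5  0->5 ok
  [12] x  {0,4}  => 4  5->4 ok
  [13] y  {2,5}  => 5  4->5 ok
  [14] x  {0,4}  => 4  5->4 ok
  [15] y  {2,5}  => 5  4->5 ok
  [16] z  {3}  => 3  5->3 ok
  [17] z  {3}  => 3  3->3 ok
  [18] x  {0,4}  => 0  3->0 ok

0,1,5,4,0,5,3,5,4,5,0,5,4,5,4,5,3,3,0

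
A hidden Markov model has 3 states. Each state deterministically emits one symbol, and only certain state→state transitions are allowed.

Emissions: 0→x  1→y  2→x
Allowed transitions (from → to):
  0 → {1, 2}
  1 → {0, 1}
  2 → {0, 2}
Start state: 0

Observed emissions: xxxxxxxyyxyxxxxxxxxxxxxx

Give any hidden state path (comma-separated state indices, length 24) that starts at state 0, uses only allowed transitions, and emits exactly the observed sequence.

0,2,2,0,2,2,0,1,1,0,1,0,2,2,0,2,2,0,2,0,2,0,2,2

  t0 'x' -> {0,2}, take 0 (start)
  t1 'x' -> {0,2}, take 2 (0->2 ok)
  t2 'x' -> {0,2}, take 2 (2->2 ok)
  t3 'x' -> {0,2}, take 0 (2->0 ok)
  t4 'x' -> {0,2}, take 2 (0->2 ok)
  t5 'x' -> {0,2}, take 2 (2->2 ok)
  t6 'x' -> {0,2}, take 0 (2->0 ok)
  t7 'y' -> {1}, take 1 (0->1 ok)
  t8 'y' -> {1}, take 1 (1->1 ok)
  t9 'x' -> {0,2}, take 0 (1->0 ok)
  t10 'y' -> {1}, take 1 (0->1 ok)
  t11 'x' -> {0,2}, take 0 (1->0 ok)
  t12 'x' -> {0,2}, take 2 (0->2 ok)
  t13 'x' -> {0,2}, take 2 (2->2 ok)
  t14 'x' -> {0,2}, take 0 (2->0 ok)
  t15 'x' -> {0,2}, take 2 (0->2 ok)
  t16 'x' -> {0,2}, take 2 (2->2 ok)
  t17 'x' -> {0,2}, take 0 (2->0 ok)
  t18 'x' -> {0,2}, take 2 (0->2 ok)
  t19 'x' -> {0,2}, take 0 (2->0 ok)
  t20 'x' -> {0,2}, take 2 (0->2 ok)
  t21 'x' -> {0,2}, take 0 (2->0 ok)
  t22 'x' -> {0,2}, take 2 (0->2 ok)
  t23 'x' -> {0,2}, take 2 (2->2 ok)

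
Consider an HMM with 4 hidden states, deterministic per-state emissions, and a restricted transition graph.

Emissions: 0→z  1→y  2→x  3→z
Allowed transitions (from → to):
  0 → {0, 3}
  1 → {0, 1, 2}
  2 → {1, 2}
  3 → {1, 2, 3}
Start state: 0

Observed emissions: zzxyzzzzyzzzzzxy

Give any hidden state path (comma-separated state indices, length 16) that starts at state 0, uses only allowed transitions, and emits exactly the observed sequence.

0,3,2,1,0,3,3,3,1,0,0,0,3,3,2,1

  0: obs=z cand={0,3} pick 0 [start]
  1: obs=z cand={0,3} pick 3 [0->3 ok]
  2: obs=x cand={2} pick 2 [3->2 ok]
  3: obs=y cand={1} pick 1 [2->1 ok]
  4: obs=z cand={0,3} pick 0 [1->0 ok]
  5: obs=z cand={0,3} pick 3 [0->3 ok]
  6: obs=z cand={0,3} pick 3 [3->3 ok]
  7: obs=z cand={0,3} pick 3 [3->3 ok]
  8: obs=y cand={1} pick 1 [3->1 ok]
  9: obs=z cand={0,3} pick 0 [1->0 ok]
  10: obs=z cand={0,3} pick 0 [0->0 ok]
  11: obs=z cand={0,3} pick 0 [0->0 ok]
  12: obs=z cand={0,3} pick 3 [0->3 ok]
  13: obs=z cand={0,3} pick 3 [3->3 ok]
  14: obs=x cand={2} pick 2 [3->2 ok]
  15: obs=y cand={1} pick 1 [2->1 ok]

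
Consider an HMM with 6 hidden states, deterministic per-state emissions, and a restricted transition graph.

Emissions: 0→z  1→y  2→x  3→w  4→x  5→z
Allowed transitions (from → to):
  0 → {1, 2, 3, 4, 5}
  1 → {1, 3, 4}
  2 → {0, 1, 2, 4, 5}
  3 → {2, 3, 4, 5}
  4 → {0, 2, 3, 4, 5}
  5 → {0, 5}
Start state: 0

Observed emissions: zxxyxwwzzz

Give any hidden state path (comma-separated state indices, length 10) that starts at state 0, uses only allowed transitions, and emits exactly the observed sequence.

  pos 0: z in {0,5}, choose 0; start
  pos 1: x in {2,4}, choose 2; 0->2 ok
  pos 2: x in {2,4}, choose 2; 2->2 ok
  pos 3: y in {1}, choose 1; 2->1 ok
  pos 4: x in {2,4}, choose 4; 1->4 ok
  pos 5: w in {3}, choose 3; 4->3 ok
  pos 6: w in {3}, choose 3; 3->3 ok
  pos 7: z in {0,5}, choose 5; 3->5 ok
  pos 8: z in {0,5}, choose 5; 5->5 ok
  pos 9: z in {0,5}, choose 5; 5->5 ok

0,2,2,1,4,3,3,5,5,5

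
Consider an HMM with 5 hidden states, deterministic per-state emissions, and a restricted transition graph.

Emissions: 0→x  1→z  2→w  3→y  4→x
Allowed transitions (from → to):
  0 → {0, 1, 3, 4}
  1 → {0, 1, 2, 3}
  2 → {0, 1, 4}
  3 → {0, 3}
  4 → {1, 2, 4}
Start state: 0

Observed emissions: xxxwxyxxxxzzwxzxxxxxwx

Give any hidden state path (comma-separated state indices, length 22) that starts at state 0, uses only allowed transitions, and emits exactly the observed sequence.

0,4,4,2,0,3,0,0,0,4,1,1,2,0,1,0,0,4,4,4,2,4

  t0 'x' -> {0,4}, take 0 (start)
  t1 'x' -> {0,4}, take 4 (0->4 ok)
  t2 'x' -> {0,4}, take 4 (4->4 ok)
  t3 'w' -> {2}, take 2 (4->2 ok)
  t4 'x' -> {0,4}, take 0 (2->0 ok)
  t5 'y' -> {3}, take 3 (0->3 ok)
  t6 'x' -> {0,4}, take 0 (3->0 ok)
  t7 'x' -> {0,4}, take 0 (0->0 ok)
  t8 'x' -> {0,4}, take 0 (0->0 ok)
  t9 'x' -> {0,4}, take 4 (0->4 ok)
  t10 'z' -> {1}, take 1 (4->1 ok)
  t11 'z' -> {1}, take 1 (1->1 ok)
  t12 'w' -> {2}, take 2 (1->2 ok)
  t13 'x' -> {0,4}, take 0 (2->0 ok)
  t14 'z' -> {1}, take 1 (0->1 ok)
  t15 'x' -> {0,4}, take 0 (1->0 ok)
  t16 'x' -> {0,4}, take 0 (0->0 ok)
  t17 'x' -> {0,4}, take 4 (0->4 ok)
  t18 'x' -> {0,4}, take 4 (4->4 ok)
  t19 'x' -> {0,4}, take 4 (4->4 ok)
  t20 'w' -> {2}, take 2 (4->2 ok)
  t21 'x' -> {0,4}, take 4 (2->4 ok)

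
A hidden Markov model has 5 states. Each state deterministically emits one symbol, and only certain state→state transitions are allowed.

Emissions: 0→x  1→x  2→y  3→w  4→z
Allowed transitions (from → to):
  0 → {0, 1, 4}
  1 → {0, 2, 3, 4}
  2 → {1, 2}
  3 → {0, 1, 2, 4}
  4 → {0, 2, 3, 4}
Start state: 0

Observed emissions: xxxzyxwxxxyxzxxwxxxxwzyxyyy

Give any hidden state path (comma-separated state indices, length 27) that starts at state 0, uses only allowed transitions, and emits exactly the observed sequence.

  0: obs=x cand={0,1} pick 0 [start]
  1: obs=x cand={0,1} pick 0 [0->0 ok]
  2: obs=x cand={0,1} pick 0 [0->0 ok]
  3: obs=z cand={4} pick 4 [0->4 ok]
  4: obs=y cand={2} pick 2 [4->2 ok]
  5: obs=x cand={0,1} pick 1 [2->1 ok]
  6: obs=w cand={3} pick 3 [1->3 ok]
  7: obs=x cand={0,1} pick 0 [3->0 ok]
  8: obs=x cand={0,1} pick 0 [0->0 ok]
  9: obs=x cand={0,1} pick 1 [0->1 ok]
  10: obs=y cand={2} pick 2 [1->2 ok]
  11: obs=x cand={0,1} pick 1 [2->1 ok]
  12: obs=z cand={4} pick 4 [1->4 ok]
  13: obs=x cand={0,1} pick 0 [4->0 ok]
  14: obs=x cand={0,1} pick 1 [0->1 ok]
  15: obs=w cand={3} pick 3 [1->3 ok]
  16: obs=x cand={0,1} pick 0 [3->0 ok]
  17: obs=x cand={0,1} pick 0 [0->0 ok]
  18: obs=x cand={0,1} pick 0 [0->0 ok]
  19: obs=x cand={0,1} pick 1 [0->1 ok]
  20: obs=w cand={3} pick 3 [1->3 ok]
  21: obs=z cand={4} pick 4 [3->4 ok]
  22: obs=y cand={2} pick 2 [4->2 ok]
  23: obs=x cand={0,1} pick 1 [2->1 ok]
  24: obs=y cand={2} pick 2 [1->2 ok]
  25: obs=y cand={2} pick 2 [2->2 ok]
  26: obs=y cand={2} pick 2 [2->2 ok]

0,0,0,4,2,1,3,0,0,1,2,1,4,0,1,3,0,0,0,1,3,4,2,1,2,2,2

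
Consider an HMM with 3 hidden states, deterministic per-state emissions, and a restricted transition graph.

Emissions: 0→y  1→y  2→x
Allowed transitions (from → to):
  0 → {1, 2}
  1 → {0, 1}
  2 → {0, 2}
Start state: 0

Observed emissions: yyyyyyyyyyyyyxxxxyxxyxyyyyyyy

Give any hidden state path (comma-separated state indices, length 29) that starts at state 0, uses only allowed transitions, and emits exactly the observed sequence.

  pos 0: y in {0,1}, choose 0; start
  pos 1: y in {0,1}, choose 1; 0->1 ok
  pos 2: y in {0,1}, choose 1; 1->1 ok
  pos 3: y in {0,1}, choose 1; 1->1 ok
  pos 4: y in {0,1}, choose 1; 1->1 ok
  pos 5: y in {0,1}, choose 0; 1->0 ok
  pos 6: y in {0,1}, choose 1; 0->1 ok
  pos 7: y in {0,1}, choose 1; 1->1 ok
  pos 8: y in {0,1}, choose 1; 1->1 ok
  pos 9: y in {0,1}, choose 1; 1->1 ok
  pos 10: y in {0,1}, choose 0; 1->0 ok
  pos 11: y in {0,1}, choose 1; 0->1 ok
  pos 12: y in {0,1}, choose 0; 1->0 ok
  pos 13: x in {2}, choose 2; 0->2 ok
  pos 14: x in {2}, choose 2; 2->2 ok
  pos 15: x in {2}, choose 2; 2->2 ok
  pos 16: x in {2}, choose 2; 2->2 ok
  pos 17: y in {0,1}, choose 0; 2->0 ok
  pos 18: x in {2}, choose 2; 0->2 ok
  pos 19: x in {2}, choose 2; 2->2 ok
  pos 20: y in {0,1}, choose 0; 2->0 ok
  pos 21: x in {2}, choose 2; 0->2 ok
  pos 22: y in {0,1}, choose 0; 2->0 ok
  pos 23: y in {0,1}, choose 1; 0->1 ok
  pos 24: y in {0,1}, choose 1; 1->1 ok
  pos 25: y in {0,1}, choose 1; 1->1 ok
  pos 26: y in {0,1}, choose 1; 1->1 ok
  pos 27: y in {0,1}, choose 1; 1->1 ok
  pos 28: y in {0,1}, choose 0; 1->0 ok

0,1,1,1,1,0,1,1,1,1,0,1,0,2,2,2,2,0,2,2,0,2,0,1,1,1,1,1,0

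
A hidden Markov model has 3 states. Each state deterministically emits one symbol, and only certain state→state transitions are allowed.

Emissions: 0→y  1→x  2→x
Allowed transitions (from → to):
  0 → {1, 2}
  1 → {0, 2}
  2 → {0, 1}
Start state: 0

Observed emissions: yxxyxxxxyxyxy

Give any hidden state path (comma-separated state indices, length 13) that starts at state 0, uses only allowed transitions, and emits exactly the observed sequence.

  pos 0: y in {0}, choose 0; start
  pos 1: x in {1,2}, choose 2; 0->2 ok
  pos 2: x in {1,2}, choose 1; 2->1 ok
  pos 3: y in {0}, choose 0; 1->0 ok
  pos 4: x in {1,2}, choose 1; 0->1 ok
  pos 5: x in {1,2}, choose 2; 1->2 ok
  pos 6: x in {1,2}, choose 1; 2->1 ok
  pos 7: x in {1,2}, choose 2; 1->2 ok
  pos 8: y in {0}, choose 0; 2->0 ok
  pos 9: x in {1,2}, choose 2; 0->2 ok
  pos 10: y in {0}, choose 0; 2->0 ok
  pos 11: x in {1,2}, choose 2; 0->2 ok
  pos 12: y in {0}, choose 0; 2->0 ok

0,2,1,0,1,2,1,2,0,2,0,2,0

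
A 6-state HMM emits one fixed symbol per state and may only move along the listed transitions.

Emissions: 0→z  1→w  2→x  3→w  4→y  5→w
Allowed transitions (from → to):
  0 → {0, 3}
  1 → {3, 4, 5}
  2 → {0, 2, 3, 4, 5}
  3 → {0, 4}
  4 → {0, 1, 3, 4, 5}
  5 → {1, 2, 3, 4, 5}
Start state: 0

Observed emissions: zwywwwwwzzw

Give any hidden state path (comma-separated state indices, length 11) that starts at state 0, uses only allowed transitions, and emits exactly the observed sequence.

0,3,4,1,5,5,1,3,0,0,3

  [0] z  {0}  => 0  start
  [1] w  {1,3,5}  => 3  0->3 ok
  [2] y  {4}  => 4  3->4 ok
  [3] w  {1,3,5}  => 1  4->1 ok
  [4] w  {1,3,5}  => 5  1->5 ok
  [5] w  {1,3,5}  => 5  5->5 ok
  [6] w  {1,3,5}  => 1  5->1 ok
  [7] w  {1,3,5}  => 3  1->3 ok
  [8] z  {0}  => 0  3->0 ok
  [9] z  {0}  => 0  0->0 ok
  [10] w  {1,3,5}  => 3  0->3 ok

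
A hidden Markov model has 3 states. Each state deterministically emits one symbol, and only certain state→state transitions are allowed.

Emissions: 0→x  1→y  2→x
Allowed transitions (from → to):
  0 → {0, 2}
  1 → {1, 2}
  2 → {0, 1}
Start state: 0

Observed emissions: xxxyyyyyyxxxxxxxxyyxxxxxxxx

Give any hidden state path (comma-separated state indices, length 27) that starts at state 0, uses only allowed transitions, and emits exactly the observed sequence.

0,0,2,1,1,1,1,1,1,2,0,0,2,0,0,0,2,1,1,2,0,2,0,0,0,2,0

  pos 0: x in {0,2}, choose 0; start
  pos 1: x in {0,2}, choose 0; 0->0 ok
  pos 2: x in {0,2}, choose 2; 0->2 ok
  pos 3: y in {1}, choose 1; 2->1 ok
  pos 4: y in {1}, choose 1; 1->1 ok
  pos 5: y in {1}, choose 1; 1->1 ok
  pos 6: y in {1}, choose 1; 1->1 ok
  pos 7: y in {1}, choose 1; 1->1 ok
  pos 8: y in {1}, choose 1; 1->1 ok
  pos 9: x in {0,2}, choose 2; 1->2 ok
  pos 10: x in {0,2}, choose 0; 2->0 ok
  pos 11: x in {0,2}, choose 0; 0->0 ok
  pos 12: x in {0,2}, choose 2; 0->2 ok
  pos 13: x in {0,2}, choose 0; 2->0 ok
  pos 14: x in {0,2}, choose 0; 0->0 ok
  pos 15: x in {0,2}, choose 0; 0->0 ok
  pos 16: x in {0,2}, choose 2; 0->2 ok
  pos 17: y in {1}, choose 1; 2->1 ok
  pos 18: y in {1}, choose 1; 1->1 ok
  pos 19: x in {0,2}, choose 2; 1->2 ok
  pos 20: x in {0,2}, choose 0; 2->0 ok
  pos 21: x in {0,2}, choose 2; 0->2 ok
  pos 22: x in {0,2}, choose 0; 2->0 ok
  pos 23: x in {0,2}, choose 0; 0->0 ok
  pos 24: x in {0,2}, choose 0; 0->0 ok
  pos 25: x in {0,2}, choose 2; 0->2 ok
  pos 26: x in {0,2}, choose 0; 2->0 ok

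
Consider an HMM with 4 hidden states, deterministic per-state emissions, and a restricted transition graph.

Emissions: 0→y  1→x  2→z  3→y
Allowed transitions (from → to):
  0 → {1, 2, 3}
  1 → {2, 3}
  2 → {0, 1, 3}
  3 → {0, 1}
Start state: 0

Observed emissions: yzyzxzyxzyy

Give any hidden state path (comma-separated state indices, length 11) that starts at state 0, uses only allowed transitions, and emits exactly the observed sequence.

0,2,0,2,1,2,0,1,2,0,3

  0: obs=y cand={0,3} pick 0 [start]
  1: obs=z cand={2} pick 2 [0->2 ok]
  2: obs=y cand={0,3} pick 0 [2->0 ok]
  3: obs=z cand={2} pick 2 [0->2 ok]
  4: obs=x cand={1} pick 1 [2->1 ok]
  5: obs=z cand={2} pick 2 [1->2 ok]
  6: obs=y cand={0,3} pick 0 [2->0 ok]
  7: obs=x cand={1} pick 1 [0->1 ok]
  8: obs=z cand={2} pick 2 [1->2 ok]
  9: obs=y cand={0,3} pick 0 [2->0 ok]
  10: obs=y cand={0,3} pick 3 [0->3 ok]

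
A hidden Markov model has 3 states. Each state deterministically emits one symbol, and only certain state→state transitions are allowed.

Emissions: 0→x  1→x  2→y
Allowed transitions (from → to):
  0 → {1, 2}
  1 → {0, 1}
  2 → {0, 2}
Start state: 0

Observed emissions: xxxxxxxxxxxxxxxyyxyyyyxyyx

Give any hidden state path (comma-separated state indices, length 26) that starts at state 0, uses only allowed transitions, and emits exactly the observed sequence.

  t0 'x' -> {0,1}, take 0 (start)
  t1 'x' -> {0,1}, take 1 (0->1 ok)
  t2 'x' -> {0,1}, take 1 (1->1 ok)
  t3 'x' -> {0,1}, take 0 (1->0 ok)
  t4 'x' -> {0,1}, take 1 (0->1 ok)
  t5 'x' -> {0,1}, take 0 (1->0 ok)
  t6 'x' -> {0,1}, take 1 (0->1 ok)
  t7 'x' -> {0,1}, take 0 (1->0 ok)
  t8 'x' -> {0,1}, take 1 (0->1 ok)
  t9 'x' -> {0,1}, take 1 (1->1 ok)
  t10 'x' -> {0,1}, take 0 (1->0 ok)
  t11 'x' -> {0,1}, take 1 (0->1 ok)
  t12 'x' -> {0,1}, take 1 (1->1 ok)
  t13 'x' -> {0,1}, take 1 (1->1 ok)
  t14 'x' -> {0,1}, take 0 (1->0 ok)
  t15 'y' -> {2}, take 2 (0->2 ok)
  t16 'y' -> {2}, take 2 (2->2 ok)
  t17 'x' -> {0,1}, take 0 (2->0 ok)
  t18 'y' -> {2}, take 2 (0->2 ok)
  t19 'y' -> {2}, take 2 (2->2 ok)
  t20 'y' -> {2}, take 2 (2->2 ok)
  t21 'y' -> {2}, take 2 (2->2 ok)
  t22 'x' -> {0,1}, take 0 (2->0 ok)
  t23 'y' -> {2}, take 2 (0->2 ok)
  t24 'y' -> {2}, take 2 (2->2 ok)
  t25 'x' -> {0,1}, take 0 (2->0 ok)

0,1,1,0,1,0,1,0,1,1,0,1,1,1,0,2,2,0,2,2,2,2,0,2,2,0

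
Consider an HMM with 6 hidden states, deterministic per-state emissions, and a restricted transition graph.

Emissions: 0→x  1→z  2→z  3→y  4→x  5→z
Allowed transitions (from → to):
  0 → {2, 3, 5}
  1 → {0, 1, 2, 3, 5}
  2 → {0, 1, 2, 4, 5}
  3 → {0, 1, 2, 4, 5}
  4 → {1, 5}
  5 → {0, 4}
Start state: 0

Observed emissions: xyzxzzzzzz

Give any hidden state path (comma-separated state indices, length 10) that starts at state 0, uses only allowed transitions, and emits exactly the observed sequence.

0,3,5,0,2,1,1,1,2,1

  pos 0: x in {0,4}, choose 0; start
  pos 1: y in {3}, choose 3; 0->3 ok
  pos 2: z in {1,2,5}, choose 5; 3->5 ok
  pos 3: x in {0,4}, choose 0; 5->0 ok
  pos 4: z in {1,2,5}, choose 2; 0->2 ok
  pos 5: z in {1,2,5}, choose 1; 2->1 ok
  pos 6: z in {1,2,5}, choose 1; 1->1 ok
  pos 7: z in {1,2,5}, choose 1; 1->1 ok
  pos 8: z in {1,2,5}, choose 2; 1->2 ok
  pos 9: z in {1,2,5}, choose 1; 2->1 ok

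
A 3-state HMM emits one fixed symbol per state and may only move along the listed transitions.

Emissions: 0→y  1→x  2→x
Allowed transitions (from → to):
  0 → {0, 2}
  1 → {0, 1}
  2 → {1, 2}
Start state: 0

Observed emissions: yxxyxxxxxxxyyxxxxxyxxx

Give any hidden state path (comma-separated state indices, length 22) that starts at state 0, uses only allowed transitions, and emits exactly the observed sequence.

0,2,1,0,2,2,1,1,1,1,1,0,0,2,2,2,1,1,0,2,2,2

  [0] y  {0}  => 0  start
  [1] x  {1,2}  => 2  0->2 ok
  [2] x  {1,2}  => 1  2->1 ok
  [3] y  {0}  => 0  1->0 ok
  [4] x  {1,2}  => 2  0->2 ok
  [5] x  {1,2}  => 2  2->2 ok
  [6] x  {1,2}  => 1  2->1 ok
  [7] x  {1,2}  => 1  1->1 ok
  [8] x  {1,2}  => 1  1->1 ok
  [9] x  {1,2}  => 1  1->1 ok
  [10] x  {1,2}  => 1  1->1 ok
  [11] y  {0}  => 0  1->0 ok
  [12] y  {0}  => 0  0->0 ok
  [13] x  {1,2}  => 2  0->2 ok
  [14] x  {1,2}  => 2  2->2 ok
  [15] x  {1,2}  => 2  2->2 ok
  [16] x  {1,2}  => 1  2->1 ok
  [17] x  {1,2}  => 1  1->1 ok
  [18] y  {0}  => 0  1->0 ok
  [19] x  {1,2}  => 2  0->2 ok
  [20] x  {1,2}  => 2  2->2 ok
  [21] x  {1,2}  => 2  2->2 ok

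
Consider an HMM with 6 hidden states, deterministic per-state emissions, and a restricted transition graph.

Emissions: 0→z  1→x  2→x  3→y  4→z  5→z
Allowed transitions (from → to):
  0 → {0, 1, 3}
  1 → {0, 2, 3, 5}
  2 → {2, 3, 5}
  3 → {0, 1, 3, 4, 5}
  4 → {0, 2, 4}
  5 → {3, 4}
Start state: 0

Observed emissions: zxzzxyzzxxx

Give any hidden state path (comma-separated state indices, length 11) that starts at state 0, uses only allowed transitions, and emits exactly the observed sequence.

0,1,0,0,1,3,4,4,2,2,2

  0: obs=z cand={0,4,5} pick 0 [start]
  1: obs=x cand={1,2} pick 1 [0->1 ok]
  2: obs=z cand={0,4,5} pick 0 [1->0 ok]
  3: obs=z cand={0,4,5} pick 0 [0->0 ok]
  4: obs=x cand={1,2} pick 1 [0->1 ok]
  5: obs=y cand={3} pick 3 [1->3 ok]
  6: obs=z cand={0,4,5} pick 4 [3->4 ok]
  7: obs=z cand={0,4,5} pick 4 [4->4 ok]
  8: obs=x cand={1,2} pick 2 [4->2 ok]
  9: obs=x cand={1,2} pick 2 [2->2 ok]
  10: obs=x cand={1,2} pick 2 [2->2 ok]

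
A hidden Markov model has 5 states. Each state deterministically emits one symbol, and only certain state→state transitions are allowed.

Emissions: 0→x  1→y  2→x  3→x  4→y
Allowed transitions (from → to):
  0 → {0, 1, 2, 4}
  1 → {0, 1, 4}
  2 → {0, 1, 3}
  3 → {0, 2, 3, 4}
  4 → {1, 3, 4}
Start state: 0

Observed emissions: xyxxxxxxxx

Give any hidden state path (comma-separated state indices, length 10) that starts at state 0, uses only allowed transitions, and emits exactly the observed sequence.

0,1,0,0,2,0,2,3,0,2

  [0] x  {0,2,3}  => 0  start
  [1] y  {1,4}  => 1  0->1 ok
  [2] x  {0,2,3}  => 0  1->0 ok
  [3] x  {0,2,3}  => 0  0->0 ok
  [4] x  {0,2,3}  => 2  0->2 ok
  [5] x  {0,2,3}  => 0  2->0 ok
  [6] x  {0,2,3}  => 2  0->2 ok
  [7] x  {0,2,3}  => 3  2->3 ok
  [8] x  {0,2,3}  => 0  3->0 ok
  [9] x  {0,2,3}  => 2  0->2 ok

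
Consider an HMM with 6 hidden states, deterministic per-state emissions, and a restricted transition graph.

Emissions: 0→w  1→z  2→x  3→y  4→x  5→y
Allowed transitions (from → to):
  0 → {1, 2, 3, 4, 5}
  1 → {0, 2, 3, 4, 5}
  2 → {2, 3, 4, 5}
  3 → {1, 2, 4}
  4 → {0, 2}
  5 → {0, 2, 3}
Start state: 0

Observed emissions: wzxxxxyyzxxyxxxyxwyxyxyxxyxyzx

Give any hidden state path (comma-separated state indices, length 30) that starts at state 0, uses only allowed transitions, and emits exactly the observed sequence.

  pos 0: w in {0}, choose 0; start
  pos 1: z in {1}, choose 1; 0->1 ok
  pos 2: x in {2,4}, choose 4; 1->4 ok
  pos 3: x in {2,4}, choose 2; 4->2 ok
  pos 4: x in {2,4}, choose 4; 2->4 ok
  pos 5: x in {2,4}, choose 2; 4->2 ok
  pos 6: y in {3,5}, choose 5; 2->5 ok
  pos 7: y in {3,5}, choose 3; 5->3 ok
  pos 8: z in {1}, choose 1; 3->1 ok
  pos 9: x in {2,4}, choose 4; 1->4 ok
  pos 10: x in {2,4}, choose 2; 4->2 ok
  pos 11: y in {3,5}, choose 3; 2->3 ok
  pos 12: x in {2,4}, choose 2; 3->2 ok
  pos 13: x in {2,4}, choose 4; 2->4 ok
  pos 14: x in {2,4}, choose 2; 4->2 ok
  pos 15: y in {3,5}, choose 3; 2->3 ok
  pos 16: x in {2,4}, choose 4; 3->4 ok
  pos 17: w in {0}, choose 0; 4->0 ok
  pos 18: y in {3,5}, choose 5; 0->5 ok
  pos 19: x in {2,4}, choose 2; 5->2 ok
  pos 20: y in {3,5}, choose 3; 2->3 ok
  pos 21: x in {2,4}, choose 2; 3->2 ok
  pos 22: y in {3,5}, choose 3; 2->3 ok
  pos 23: x in {2,4}, choose 4; 3->4 ok
  pos 24: x in {2,4}, choose 2; 4->2 ok
  pos 25: y in {3,5}, choose 5; 2->5 ok
  pos 26: x in {2,4}, choose 2; 5->2 ok
  pos 27: y in {3,5}, choose 3; 2->3 ok
  pos 28: z in {1}, choose 1; 3->1 ok
  pos 29: x in {2,4}, choose 4; 1->4 ok

0,1,4,2,4,2,5,3,1,4,2,3,2,4,2,3,4,0,5,2,3,2,3,4,2,5,2,3,1,4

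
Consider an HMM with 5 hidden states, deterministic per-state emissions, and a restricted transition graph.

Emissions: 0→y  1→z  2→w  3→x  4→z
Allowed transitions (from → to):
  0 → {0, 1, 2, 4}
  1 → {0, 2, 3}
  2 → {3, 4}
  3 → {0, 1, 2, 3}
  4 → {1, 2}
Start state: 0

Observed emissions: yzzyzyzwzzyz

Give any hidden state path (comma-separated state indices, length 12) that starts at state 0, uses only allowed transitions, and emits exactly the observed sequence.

0,4,1,0,1,0,4,2,4,1,0,4

  pos 0: y in {0}, choose 0; start
  pos 1: z in {1,4}, choose 4; 0->4 ok
  pos 2: z in {1,4}, choose 1; 4->1 ok
  pos 3: y in {0}, choose 0; 1->0 ok
  pos 4: z in {1,4}, choose 1; 0->1 ok
  pos 5: y in {0}, choose 0; 1->0 ok
  pos 6: z in {1,4}, choose 4; 0->4 ok
  pos 7: w in {2}, choose 2; 4->2 ok
  pos 8: z in {1,4}, choose 4; 2->4 ok
  pos 9: z in {1,4}, choose 1; 4->1 ok
  pos 10: y in {0}, choose 0; 1->0 ok
  pos 11: z in {1,4}, choose 4; 0->4 ok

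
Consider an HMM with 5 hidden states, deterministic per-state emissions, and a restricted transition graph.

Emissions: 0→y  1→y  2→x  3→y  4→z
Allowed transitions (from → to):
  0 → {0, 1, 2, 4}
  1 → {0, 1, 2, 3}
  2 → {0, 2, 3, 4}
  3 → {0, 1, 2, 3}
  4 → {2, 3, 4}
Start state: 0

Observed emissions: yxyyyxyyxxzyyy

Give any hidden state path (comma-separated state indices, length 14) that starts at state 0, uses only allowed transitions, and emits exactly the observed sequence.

  t0 'y' -> {0,1,3}, take 0 (start)
  t1 'x' -> {2}, take 2 (0->2 ok)
  t2 'y' -> {0,1,3}, take 3 (2->3 ok)
  t3 'y' -> {0,1,3}, take 0 (3->0 ok)
  t4 'y' -> {0,1,3}, take 0 (0->0 ok)
  t5 'x' -> {2}, take 2 (0->2 ok)
  t6 'y' -> {0,1,3}, take 3 (2->3 ok)
  t7 'y' -> {0,1,3}, take 0 (3->0 ok)
  t8 'x' -> {2}, take 2 (0->2 ok)
  t9 'x' -> {2}, take 2 (2->2 ok)
  t10 'z' -> {4}, take 4 (2->4 ok)
  t11 'y' -> {0,1,3}, take 3 (4->3 ok)
  t12 'y' -> {0,1,3}, take 0 (3->0 ok)
  t13 'y' -> {0,1,3}, take 1 (0->1 ok)

0,2,3,0,0,2,3,0,2,2,4,3,0,1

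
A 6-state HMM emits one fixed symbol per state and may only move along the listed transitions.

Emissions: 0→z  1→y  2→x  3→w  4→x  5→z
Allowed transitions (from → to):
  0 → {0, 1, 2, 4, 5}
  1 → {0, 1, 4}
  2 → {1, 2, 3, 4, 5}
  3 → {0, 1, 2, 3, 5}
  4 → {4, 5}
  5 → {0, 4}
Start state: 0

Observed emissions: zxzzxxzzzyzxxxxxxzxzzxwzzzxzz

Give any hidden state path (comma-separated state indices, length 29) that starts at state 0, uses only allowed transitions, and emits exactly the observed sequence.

0,2,5,0,2,4,5,0,0,1,0,2,2,2,4,4,4,5,4,5,0,2,3,0,5,0,4,5,0

  t0 'z' -> {0,5}, take 0 (start)
  t1 'x' -> {2,4}, take 2 (0->2 ok)
  t2 'z' -> {0,5}, take 5 (2->5 ok)
  t3 'z' -> {0,5}, take 0 (5->0 ok)
  t4 'x' -> {2,4}, take 2 (0->2 ok)
  t5 'x' -> {2,4}, take 4 (2->4 ok)
  t6 'z' -> {0,5}, take 5 (4->5 ok)
  t7 'z' -> {0,5}, take 0 (5->0 ok)
  t8 'z' -> {0,5}, take 0 (0->0 ok)
  t9 'y' -> {1}, take 1 (0->1 ok)
  t10 'z' -> {0,5}, take 0 (1->0 ok)
  t11 'x' -> {2,4}, take 2 (0->2 ok)
  t12 'x' -> {2,4}, take 2 (2->2 ok)
  t13 'x' -> {2,4}, take 2 (2->2 ok)
  t14 'x' -> {2,4}, take 4 (2->4 ok)
  t15 'x' -> {2,4}, take 4 (4->4 ok)
  t16 'x' -> {2,4}, take 4 (4->4 ok)
  t17 'z' -> {0,5}, take 5 (4->5 ok)
  t18 'x' -> {2,4}, take 4 (5->4 ok)
  t19 'z' -> {0,5}, take 5 (4->5 ok)
  t20 'z' -> {0,5}, take 0 (5->0 ok)
  t21 'x' -> {2,4}, take 2 (0->2 ok)
  t22 'w' -> {3}, take 3 (2->3 ok)
  t23 'z' -> {0,5}, take 0 (3->0 ok)
  t24 'z' -> {0,5}, take 5 (0->5 ok)
  t25 'z' -> {0,5}, take 0 (5->0 ok)
  t26 'x' -> {2,4}, take 4 (0->4 ok)
  t27 'z' -> {0,5}, take 5 (4->5 ok)
  t28 'z' -> {0,5}, take 0 (5->0 ok)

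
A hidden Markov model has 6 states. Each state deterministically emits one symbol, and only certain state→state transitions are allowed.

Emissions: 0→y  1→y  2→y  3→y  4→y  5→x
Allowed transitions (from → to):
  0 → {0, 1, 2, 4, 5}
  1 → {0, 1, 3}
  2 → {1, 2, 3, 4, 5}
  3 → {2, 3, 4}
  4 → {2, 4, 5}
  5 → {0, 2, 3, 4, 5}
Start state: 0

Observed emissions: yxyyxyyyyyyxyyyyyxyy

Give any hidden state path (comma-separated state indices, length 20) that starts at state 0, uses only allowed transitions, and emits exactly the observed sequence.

  0: obs=y cand={0,1,2,3,4} pick 0 [start]
  1: obs=x cand={5} pick 5 [0->5 ok]
  2: obs=y cand={0,1,2,3,4} pick 4 [5->4 ok]
  3: obs=y cand={0,1,2,3,4} pick 4 [4->4 ok]
  4: obs=x cand={5} pick 5 [4->5 ok]
  5: obs=y cand={0,1,2,3,4} pick 2 [5->2 ok]
  6: obs=y cand={0,1,2,3,4} pick 2 [2->2 ok]
  7: obs=y cand={0,1,2,3,4} pick 3 [2->3 ok]
  8: obs=y cand={0,1,2,3,4} pick 3 [3->3 ok]
  9: obs=y cand={0,1,2,3,4} pick 4 [3->4 ok]
  10: obs=y cand={0,1,2,3,4} pick 4 [4->4 ok]
  11: obs=x cand={5} pick 5 [4->5 ok]
  12: obs=y cand={0,1,2,3,4} pick 2 [5->2 ok]
  13: obs=y cand={0,1,2,3,4} pick 4 [2->4 ok]
  14: obs=y cand={0,1,2,3,4} pick 2 [4->2 ok]
  15: obs=y cand={0,1,2,3,4} pick 4 [2->4 ok]
  16: obs=y cand={0,1,2,3,4} pick 4 [4->4 ok]
  17: obs=x cand={5} pick 5 [4->5 ok]
  18: obs=y cand={0,1,2,3,4} pick 2 [5->2 ok]
  19: obs=y cand={0,1,2,3,4} pick 2 [2->2 ok]

0,5,4,4,5,2,2,3,3,4,4,5,2,4,2,4,4,5,2,2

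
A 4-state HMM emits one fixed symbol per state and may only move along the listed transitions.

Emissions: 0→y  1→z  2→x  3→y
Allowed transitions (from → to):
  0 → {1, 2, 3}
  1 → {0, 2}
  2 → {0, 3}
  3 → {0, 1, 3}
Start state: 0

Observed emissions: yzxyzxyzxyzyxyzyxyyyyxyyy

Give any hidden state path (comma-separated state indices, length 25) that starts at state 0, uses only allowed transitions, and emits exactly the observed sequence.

0,1,2,0,1,2,0,1,2,0,1,0,2,3,1,0,2,3,0,3,0,2,3,0,3

  [0] y  {0,3}  => 0  start
  [1] z  {1}  => 1  0->1 ok
  [2] x  {2}  => 2  1->2 ok
  [3] y  {0,3}  => 0  2->0 ok
  [4] z  {1}  => 1  0->1 ok
  [5] x  {2}  => 2  1->2 ok
  [6] y  {0,3}  => 0  2->0 ok
  [7] z  {1}  => 1  0->1 ok
  [8] x  {2}  => 2  1->2 ok
  [9] y  {0,3}  => 0  2->0 ok
  [10] z  {1}  => 1  0->1 ok
  [11] y  {0,3}  => 0  1->0 ok
  [12] x  {2}  => 2  0->2 ok
  [13] y  {0,3}  => 3  2->3 ok
  [14] z  {1}  => 1  3->1 ok
  [15] y  {0,3}  => 0  1->0 ok
  [16] x  {2}  => 2  0->2 ok
  [17] y  {0,3}  => 3  2->3 ok
  [18] y  {0,3}  => 0  3->0 ok
  [19] y  {0,3}  => 3  0->3 ok
  [20] y  {0,3}  => 0  3->0 ok
  [21] x  {2}  => 2  0->2 ok
  [22] y  {0,3}  => 3  2->3 ok
  [23] y  {0,3}  => 0  3->0 ok
  [24] y  {0,3}  => 3  0->3 ok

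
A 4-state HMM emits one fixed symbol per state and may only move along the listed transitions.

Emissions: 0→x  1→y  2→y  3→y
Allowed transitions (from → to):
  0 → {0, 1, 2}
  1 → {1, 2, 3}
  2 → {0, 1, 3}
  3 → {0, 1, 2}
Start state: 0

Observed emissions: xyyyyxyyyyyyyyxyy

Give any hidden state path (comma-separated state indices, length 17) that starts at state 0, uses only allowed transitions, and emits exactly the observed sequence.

  [0] x  {0}  => 0  start
  [1] y  {1,2,3}  => 2  0->2 ok
  [2] y  {1,2,3}  => 1  2->1 ok
  [3] y  {1,2,3}  => 2  1->2 ok
  [4] y  {1,2,3}  => 3  2->3 ok
  [5] x  {0}  => 0  3->0 ok
  [6] y  {1,2,3}  => 2  0->2 ok
  [7] y  {1,2,3}  => 3  2->3 ok
  [8] y  {1,2,3}  => 1  3->1 ok
  [9] y  {1,2,3}  => 2  1->2 ok
  [10] y  {1,2,3}  => 1  2->1 ok
  [11] y  {1,2,3}  => 1  1->1 ok
  [12] y  {1,2,3}  => 1  1->1 ok
  [13] y  {1,2,3}  => 3  1->3 ok
  [14] x  {0}  => 0  3->0 ok
  [15] y  {1,2,3}  => 1  0->1 ok
  [16] y  {1,2,3}  => 1  1->1 ok

0,2,1,2,3,0,2,3,1,2,1,1,1,3,0,1,1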